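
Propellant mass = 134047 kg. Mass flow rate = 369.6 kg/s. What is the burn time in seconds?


tb = 134047 / 369.6 = 362.7 s

362.7 s


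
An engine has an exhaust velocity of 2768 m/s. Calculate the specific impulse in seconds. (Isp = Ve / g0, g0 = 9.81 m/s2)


Isp = Ve / g0 = 2768 / 9.81 = 282.2 s

282.2 s


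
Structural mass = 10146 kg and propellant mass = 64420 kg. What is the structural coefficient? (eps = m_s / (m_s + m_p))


eps = 10146 / (10146 + 64420) = 0.1361

0.1361


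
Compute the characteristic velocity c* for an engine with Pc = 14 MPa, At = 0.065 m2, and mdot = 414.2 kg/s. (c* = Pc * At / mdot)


c* = 14e6 * 0.065 / 414.2 = 2197 m/s

2197 m/s


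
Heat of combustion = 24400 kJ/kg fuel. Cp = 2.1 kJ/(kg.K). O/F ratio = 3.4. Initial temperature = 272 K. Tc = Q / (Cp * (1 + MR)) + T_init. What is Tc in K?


Tc = 24400 / (2.1 * (1 + 3.4)) + 272 = 2913 K

2913 K


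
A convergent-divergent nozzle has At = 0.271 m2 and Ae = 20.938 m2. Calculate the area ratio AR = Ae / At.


AR = 20.938 / 0.271 = 77.3

77.3


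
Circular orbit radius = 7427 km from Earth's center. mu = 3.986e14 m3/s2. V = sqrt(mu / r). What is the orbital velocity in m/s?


V = sqrt(3.986e14 / 7427000) = 7326 m/s

7326 m/s


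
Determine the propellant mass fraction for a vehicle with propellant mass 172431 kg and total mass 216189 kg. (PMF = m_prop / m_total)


PMF = 172431 / 216189 = 0.798

0.798


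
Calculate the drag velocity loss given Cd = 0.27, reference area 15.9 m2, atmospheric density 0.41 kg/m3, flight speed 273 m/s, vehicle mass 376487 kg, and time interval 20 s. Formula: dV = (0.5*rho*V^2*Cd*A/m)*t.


D = 0.5 * 0.41 * 273^2 * 0.27 * 15.9 = 65590.36 N
a = 65590.36 / 376487 = 0.1742 m/s2
dV = 0.1742 * 20 = 3.5 m/s

3.5 m/s


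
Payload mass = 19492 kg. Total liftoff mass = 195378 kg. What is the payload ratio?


PR = 19492 / 195378 = 0.0998

0.0998


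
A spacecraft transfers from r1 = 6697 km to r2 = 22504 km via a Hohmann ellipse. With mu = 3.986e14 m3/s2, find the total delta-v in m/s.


V1 = sqrt(mu/r1) = 7714.87 m/s
dV1 = V1*(sqrt(2*r2/(r1+r2)) - 1) = 1863.12 m/s
V2 = sqrt(mu/r2) = 4208.61 m/s
dV2 = V2*(1 - sqrt(2*r1/(r1+r2))) = 1358.28 m/s
Total dV = 3221 m/s

3221 m/s


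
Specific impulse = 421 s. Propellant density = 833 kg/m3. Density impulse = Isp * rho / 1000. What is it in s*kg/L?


rho*Isp = 421 * 833 / 1000 = 351 s*kg/L

351 s*kg/L


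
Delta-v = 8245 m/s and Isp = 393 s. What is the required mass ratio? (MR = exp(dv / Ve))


Ve = 393 * 9.81 = 3855.33 m/s
MR = exp(8245 / 3855.33) = 8.488

8.488


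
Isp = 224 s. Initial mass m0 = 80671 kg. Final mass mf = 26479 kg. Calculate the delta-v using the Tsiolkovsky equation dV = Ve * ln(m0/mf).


Ve = 224 * 9.81 = 2197.44 m/s
dV = 2197.44 * ln(80671/26479) = 2448 m/s

2448 m/s


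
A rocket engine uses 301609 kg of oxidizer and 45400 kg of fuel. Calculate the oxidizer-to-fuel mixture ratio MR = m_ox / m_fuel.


MR = 301609 / 45400 = 6.64

6.64


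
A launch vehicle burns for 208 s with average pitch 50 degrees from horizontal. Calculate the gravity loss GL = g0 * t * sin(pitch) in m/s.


GL = 9.81 * 208 * sin(50 deg) = 1563 m/s

1563 m/s


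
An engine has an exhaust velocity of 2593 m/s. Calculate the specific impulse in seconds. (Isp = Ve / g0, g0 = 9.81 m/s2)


Isp = Ve / g0 = 2593 / 9.81 = 264.3 s

264.3 s


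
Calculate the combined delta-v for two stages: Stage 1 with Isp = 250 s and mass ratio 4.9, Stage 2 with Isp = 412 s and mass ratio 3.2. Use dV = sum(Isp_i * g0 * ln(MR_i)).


dV1 = 250 * 9.81 * ln(4.9) = 3897.6 m/s
dV2 = 412 * 9.81 * ln(3.2) = 4701.1 m/s
Total dV = 3897.6 + 4701.1 = 8598.7 m/s ~ 8599 m/s

8599 m/s


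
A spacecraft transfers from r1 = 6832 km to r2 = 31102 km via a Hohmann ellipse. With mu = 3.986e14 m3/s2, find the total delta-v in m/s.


V1 = sqrt(mu/r1) = 7638.26 m/s
dV1 = V1*(sqrt(2*r2/(r1+r2)) - 1) = 2142.88 m/s
V2 = sqrt(mu/r2) = 3579.93 m/s
dV2 = V2*(1 - sqrt(2*r1/(r1+r2))) = 1431.36 m/s
Total dV = 3574 m/s

3574 m/s


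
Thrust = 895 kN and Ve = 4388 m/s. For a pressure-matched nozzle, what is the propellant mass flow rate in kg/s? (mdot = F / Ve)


mdot = F / Ve = 895000 / 4388 = 204.0 kg/s

204.0 kg/s


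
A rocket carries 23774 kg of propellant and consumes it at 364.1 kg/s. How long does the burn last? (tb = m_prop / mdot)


tb = 23774 / 364.1 = 65.3 s

65.3 s


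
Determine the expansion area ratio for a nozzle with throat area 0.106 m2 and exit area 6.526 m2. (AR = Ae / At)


AR = 6.526 / 0.106 = 61.6

61.6


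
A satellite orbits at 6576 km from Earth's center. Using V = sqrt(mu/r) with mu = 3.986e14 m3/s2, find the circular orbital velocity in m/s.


V = sqrt(3.986e14 / 6576000) = 7786 m/s

7786 m/s


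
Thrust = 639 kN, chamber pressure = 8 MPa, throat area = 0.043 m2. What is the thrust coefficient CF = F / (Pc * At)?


CF = 639000 / (8e6 * 0.043) = 1.86

1.86


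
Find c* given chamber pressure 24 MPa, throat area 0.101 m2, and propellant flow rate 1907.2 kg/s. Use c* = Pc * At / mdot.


c* = 24e6 * 0.101 / 1907.2 = 1271 m/s

1271 m/s


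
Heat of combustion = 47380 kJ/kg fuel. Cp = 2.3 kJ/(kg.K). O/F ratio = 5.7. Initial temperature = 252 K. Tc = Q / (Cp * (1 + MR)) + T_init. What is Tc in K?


Tc = 47380 / (2.3 * (1 + 5.7)) + 252 = 3327 K

3327 K


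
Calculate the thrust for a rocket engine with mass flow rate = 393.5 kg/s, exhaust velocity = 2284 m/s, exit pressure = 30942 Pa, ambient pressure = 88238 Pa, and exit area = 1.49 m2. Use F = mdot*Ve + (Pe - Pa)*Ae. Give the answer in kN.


F = 393.5 * 2284 + (30942 - 88238) * 1.49 = 813383.0 N = 813.4 kN

813.4 kN


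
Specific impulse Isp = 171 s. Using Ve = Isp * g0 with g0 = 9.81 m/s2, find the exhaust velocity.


Ve = Isp * g0 = 171 * 9.81 = 1677.5 m/s

1677.5 m/s


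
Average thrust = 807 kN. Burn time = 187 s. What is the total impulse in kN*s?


It = 807 * 187 = 150909 kN*s

150909 kN*s


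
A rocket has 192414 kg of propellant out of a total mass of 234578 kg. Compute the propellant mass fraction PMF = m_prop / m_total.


PMF = 192414 / 234578 = 0.82

0.82


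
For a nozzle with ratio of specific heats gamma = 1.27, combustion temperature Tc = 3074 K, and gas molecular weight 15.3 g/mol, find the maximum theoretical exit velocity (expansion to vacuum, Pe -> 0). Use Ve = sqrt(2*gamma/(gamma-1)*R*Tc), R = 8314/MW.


R = 8314 / 15.3 = 543.4 J/(kg.K)
Ve = sqrt(2 * 1.27 / (1.27 - 1) * 543.4 * 3074) = 3964 m/s

3964 m/s


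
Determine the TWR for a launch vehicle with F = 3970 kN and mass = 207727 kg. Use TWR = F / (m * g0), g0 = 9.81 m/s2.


TWR = 3970000 / (207727 * 9.81) = 1.95

1.95


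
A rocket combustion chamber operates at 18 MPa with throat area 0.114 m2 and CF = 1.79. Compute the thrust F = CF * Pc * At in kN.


F = 1.79 * 18e6 * 0.114 = 3.6731e+06 N = 3673.1 kN

3673.1 kN


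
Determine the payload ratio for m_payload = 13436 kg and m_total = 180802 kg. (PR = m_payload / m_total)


PR = 13436 / 180802 = 0.0743

0.0743


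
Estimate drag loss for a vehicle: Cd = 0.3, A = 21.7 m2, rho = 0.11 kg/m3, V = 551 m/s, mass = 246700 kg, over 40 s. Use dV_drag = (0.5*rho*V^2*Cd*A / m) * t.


D = 0.5 * 0.11 * 551^2 * 0.3 * 21.7 = 108704.34 N
a = 108704.34 / 246700 = 0.4406 m/s2
dV = 0.4406 * 40 = 17.6 m/s

17.6 m/s


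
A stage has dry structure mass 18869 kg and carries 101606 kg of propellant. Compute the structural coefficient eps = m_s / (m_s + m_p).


eps = 18869 / (18869 + 101606) = 0.1566

0.1566


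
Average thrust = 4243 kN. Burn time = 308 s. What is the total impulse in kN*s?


It = 4243 * 308 = 1306844 kN*s

1306844 kN*s


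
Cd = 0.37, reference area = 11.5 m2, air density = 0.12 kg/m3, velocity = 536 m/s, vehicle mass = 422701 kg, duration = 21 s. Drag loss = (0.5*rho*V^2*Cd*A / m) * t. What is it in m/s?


D = 0.5 * 0.12 * 536^2 * 0.37 * 11.5 = 73346.67 N
a = 73346.67 / 422701 = 0.1735 m/s2
dV = 0.1735 * 21 = 3.6 m/s

3.6 m/s


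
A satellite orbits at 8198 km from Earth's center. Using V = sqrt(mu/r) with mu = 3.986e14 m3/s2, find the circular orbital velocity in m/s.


V = sqrt(3.986e14 / 8198000) = 6973 m/s

6973 m/s


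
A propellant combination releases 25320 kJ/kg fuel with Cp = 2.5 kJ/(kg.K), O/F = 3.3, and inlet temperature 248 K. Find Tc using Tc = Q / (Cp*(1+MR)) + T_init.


Tc = 25320 / (2.5 * (1 + 3.3)) + 248 = 2603 K

2603 K


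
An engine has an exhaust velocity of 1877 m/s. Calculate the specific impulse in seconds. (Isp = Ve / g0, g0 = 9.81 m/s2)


Isp = Ve / g0 = 1877 / 9.81 = 191.3 s

191.3 s


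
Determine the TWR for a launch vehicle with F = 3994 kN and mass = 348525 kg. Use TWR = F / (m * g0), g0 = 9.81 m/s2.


TWR = 3994000 / (348525 * 9.81) = 1.17

1.17


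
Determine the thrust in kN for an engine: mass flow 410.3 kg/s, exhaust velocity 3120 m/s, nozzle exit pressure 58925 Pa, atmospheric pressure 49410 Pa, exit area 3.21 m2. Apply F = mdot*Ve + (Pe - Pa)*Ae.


F = 410.3 * 3120 + (58925 - 49410) * 3.21 = 1.3107e+06 N = 1310.7 kN

1310.7 kN


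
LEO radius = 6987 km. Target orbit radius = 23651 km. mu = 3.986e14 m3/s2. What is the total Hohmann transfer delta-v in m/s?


V1 = sqrt(mu/r1) = 7553.07 m/s
dV1 = V1*(sqrt(2*r2/(r1+r2)) - 1) = 1831.9 m/s
V2 = sqrt(mu/r2) = 4105.29 m/s
dV2 = V2*(1 - sqrt(2*r1/(r1+r2))) = 1332.77 m/s
Total dV = 3165 m/s

3165 m/s


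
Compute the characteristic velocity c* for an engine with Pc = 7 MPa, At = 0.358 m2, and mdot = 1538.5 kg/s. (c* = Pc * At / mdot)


c* = 7e6 * 0.358 / 1538.5 = 1629 m/s

1629 m/s


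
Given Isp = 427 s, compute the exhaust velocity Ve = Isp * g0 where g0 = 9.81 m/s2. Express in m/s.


Ve = Isp * g0 = 427 * 9.81 = 4188.9 m/s

4188.9 m/s


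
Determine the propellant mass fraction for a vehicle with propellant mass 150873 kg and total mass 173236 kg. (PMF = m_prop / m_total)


PMF = 150873 / 173236 = 0.871

0.871


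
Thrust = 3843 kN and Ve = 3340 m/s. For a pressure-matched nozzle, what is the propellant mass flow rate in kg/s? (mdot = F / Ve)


mdot = F / Ve = 3843000 / 3340 = 1150.6 kg/s

1150.6 kg/s


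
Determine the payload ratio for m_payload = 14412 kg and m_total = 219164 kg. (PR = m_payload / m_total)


PR = 14412 / 219164 = 0.0658

0.0658


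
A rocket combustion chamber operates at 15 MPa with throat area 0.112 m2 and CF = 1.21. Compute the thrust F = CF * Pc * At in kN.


F = 1.21 * 15e6 * 0.112 = 2.0328e+06 N = 2032.8 kN

2032.8 kN


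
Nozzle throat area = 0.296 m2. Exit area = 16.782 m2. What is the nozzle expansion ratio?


AR = 16.782 / 0.296 = 56.7

56.7


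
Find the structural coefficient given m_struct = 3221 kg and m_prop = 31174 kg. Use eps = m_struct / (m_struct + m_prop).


eps = 3221 / (3221 + 31174) = 0.0936

0.0936


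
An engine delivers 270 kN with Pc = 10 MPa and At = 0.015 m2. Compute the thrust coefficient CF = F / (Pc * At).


CF = 270000 / (10e6 * 0.015) = 1.8

1.8


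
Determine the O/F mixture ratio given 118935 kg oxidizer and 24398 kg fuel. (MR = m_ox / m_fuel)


MR = 118935 / 24398 = 4.87

4.87


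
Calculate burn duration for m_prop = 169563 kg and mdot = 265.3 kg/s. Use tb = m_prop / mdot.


tb = 169563 / 265.3 = 639.1 s

639.1 s


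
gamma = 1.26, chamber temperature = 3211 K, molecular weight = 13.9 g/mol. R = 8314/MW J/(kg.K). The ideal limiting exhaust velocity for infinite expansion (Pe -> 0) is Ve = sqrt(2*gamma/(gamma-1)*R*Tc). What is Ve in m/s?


R = 8314 / 13.9 = 598.13 J/(kg.K)
Ve = sqrt(2 * 1.26 / (1.26 - 1) * 598.13 * 3211) = 4315 m/s

4315 m/s


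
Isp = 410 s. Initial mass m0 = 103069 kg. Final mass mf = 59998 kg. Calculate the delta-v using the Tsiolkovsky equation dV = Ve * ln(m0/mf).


Ve = 410 * 9.81 = 4022.1 m/s
dV = 4022.1 * ln(103069/59998) = 2176 m/s

2176 m/s


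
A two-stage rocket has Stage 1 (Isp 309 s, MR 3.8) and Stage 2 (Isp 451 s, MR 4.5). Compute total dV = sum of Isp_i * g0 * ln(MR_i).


dV1 = 309 * 9.81 * ln(3.8) = 4046.8 m/s
dV2 = 451 * 9.81 * ln(4.5) = 6654.5 m/s
Total dV = 4046.8 + 6654.5 = 10701.3 m/s ~ 10701 m/s

10701 m/s


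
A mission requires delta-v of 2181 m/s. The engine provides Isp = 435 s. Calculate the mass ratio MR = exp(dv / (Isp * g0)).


Ve = 435 * 9.81 = 4267.35 m/s
MR = exp(2181 / 4267.35) = 1.667

1.667


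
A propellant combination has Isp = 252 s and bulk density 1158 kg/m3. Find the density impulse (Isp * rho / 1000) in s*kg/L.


rho*Isp = 252 * 1158 / 1000 = 292 s*kg/L

292 s*kg/L


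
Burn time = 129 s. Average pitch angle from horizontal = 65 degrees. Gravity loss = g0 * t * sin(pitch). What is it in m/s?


GL = 9.81 * 129 * sin(65 deg) = 1147 m/s

1147 m/s


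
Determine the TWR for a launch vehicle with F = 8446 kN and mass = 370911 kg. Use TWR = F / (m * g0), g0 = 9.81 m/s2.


TWR = 8446000 / (370911 * 9.81) = 2.32

2.32


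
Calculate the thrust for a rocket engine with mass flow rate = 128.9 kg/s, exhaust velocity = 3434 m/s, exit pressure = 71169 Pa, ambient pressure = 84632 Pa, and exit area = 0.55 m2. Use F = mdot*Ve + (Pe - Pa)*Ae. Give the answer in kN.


F = 128.9 * 3434 + (71169 - 84632) * 0.55 = 435238.0 N = 435.2 kN

435.2 kN


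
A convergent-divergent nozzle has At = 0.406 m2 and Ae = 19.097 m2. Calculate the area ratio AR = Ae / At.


AR = 19.097 / 0.406 = 47.0

47.0


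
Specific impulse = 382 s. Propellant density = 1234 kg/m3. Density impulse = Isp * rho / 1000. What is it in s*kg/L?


rho*Isp = 382 * 1234 / 1000 = 471 s*kg/L

471 s*kg/L


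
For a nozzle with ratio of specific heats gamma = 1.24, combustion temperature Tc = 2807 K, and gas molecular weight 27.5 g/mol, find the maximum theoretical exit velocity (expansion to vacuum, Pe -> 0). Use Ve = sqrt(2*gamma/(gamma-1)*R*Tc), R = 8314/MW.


R = 8314 / 27.5 = 302.33 J/(kg.K)
Ve = sqrt(2 * 1.24 / (1.24 - 1) * 302.33 * 2807) = 2961 m/s

2961 m/s


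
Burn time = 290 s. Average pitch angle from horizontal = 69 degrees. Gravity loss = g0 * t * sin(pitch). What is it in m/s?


GL = 9.81 * 290 * sin(69 deg) = 2656 m/s

2656 m/s


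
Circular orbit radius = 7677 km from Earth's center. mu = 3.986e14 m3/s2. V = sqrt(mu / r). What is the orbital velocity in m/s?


V = sqrt(3.986e14 / 7677000) = 7206 m/s

7206 m/s


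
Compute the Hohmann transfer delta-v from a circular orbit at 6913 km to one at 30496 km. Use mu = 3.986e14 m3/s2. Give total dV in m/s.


V1 = sqrt(mu/r1) = 7593.38 m/s
dV1 = V1*(sqrt(2*r2/(r1+r2)) - 1) = 2102.42 m/s
V2 = sqrt(mu/r2) = 3615.32 m/s
dV2 = V2*(1 - sqrt(2*r1/(r1+r2))) = 1417.43 m/s
Total dV = 3520 m/s

3520 m/s


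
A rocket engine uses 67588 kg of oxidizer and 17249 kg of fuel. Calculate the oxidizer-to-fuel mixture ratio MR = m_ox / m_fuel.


MR = 67588 / 17249 = 3.92

3.92


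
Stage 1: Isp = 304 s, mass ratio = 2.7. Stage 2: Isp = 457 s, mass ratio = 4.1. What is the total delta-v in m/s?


dV1 = 304 * 9.81 * ln(2.7) = 2962.1 m/s
dV2 = 457 * 9.81 * ln(4.1) = 6325.7 m/s
Total dV = 2962.1 + 6325.7 = 9287.8 m/s ~ 9288 m/s

9288 m/s


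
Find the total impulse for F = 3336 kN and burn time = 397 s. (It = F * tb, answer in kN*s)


It = 3336 * 397 = 1324392 kN*s

1324392 kN*s


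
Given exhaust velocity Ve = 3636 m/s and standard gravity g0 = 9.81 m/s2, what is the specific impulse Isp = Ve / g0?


Isp = Ve / g0 = 3636 / 9.81 = 370.6 s

370.6 s


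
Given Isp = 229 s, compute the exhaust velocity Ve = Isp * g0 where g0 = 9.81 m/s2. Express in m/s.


Ve = Isp * g0 = 229 * 9.81 = 2246.5 m/s

2246.5 m/s


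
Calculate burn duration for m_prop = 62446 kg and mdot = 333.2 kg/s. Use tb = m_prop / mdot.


tb = 62446 / 333.2 = 187.4 s

187.4 s


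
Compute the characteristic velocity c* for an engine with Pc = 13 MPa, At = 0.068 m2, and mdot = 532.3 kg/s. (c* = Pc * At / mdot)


c* = 13e6 * 0.068 / 532.3 = 1661 m/s

1661 m/s


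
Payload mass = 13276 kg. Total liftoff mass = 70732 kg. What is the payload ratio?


PR = 13276 / 70732 = 0.1877

0.1877


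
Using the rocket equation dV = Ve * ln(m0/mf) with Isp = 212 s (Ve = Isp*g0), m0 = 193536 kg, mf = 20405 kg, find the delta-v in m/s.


Ve = 212 * 9.81 = 2079.72 m/s
dV = 2079.72 * ln(193536/20405) = 4679 m/s

4679 m/s


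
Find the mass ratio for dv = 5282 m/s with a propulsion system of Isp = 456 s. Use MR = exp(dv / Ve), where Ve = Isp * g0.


Ve = 456 * 9.81 = 4473.36 m/s
MR = exp(5282 / 4473.36) = 3.257

3.257


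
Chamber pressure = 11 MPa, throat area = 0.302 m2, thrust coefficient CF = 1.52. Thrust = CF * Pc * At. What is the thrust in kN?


F = 1.52 * 11e6 * 0.302 = 5.0494e+06 N = 5049.4 kN

5049.4 kN


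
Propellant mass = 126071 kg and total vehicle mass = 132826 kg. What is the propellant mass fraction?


PMF = 126071 / 132826 = 0.949

0.949


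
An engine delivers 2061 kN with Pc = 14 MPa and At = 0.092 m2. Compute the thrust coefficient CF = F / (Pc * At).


CF = 2061000 / (14e6 * 0.092) = 1.6

1.6


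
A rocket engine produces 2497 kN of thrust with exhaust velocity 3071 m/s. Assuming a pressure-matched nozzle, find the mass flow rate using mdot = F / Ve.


mdot = F / Ve = 2497000 / 3071 = 813.1 kg/s

813.1 kg/s


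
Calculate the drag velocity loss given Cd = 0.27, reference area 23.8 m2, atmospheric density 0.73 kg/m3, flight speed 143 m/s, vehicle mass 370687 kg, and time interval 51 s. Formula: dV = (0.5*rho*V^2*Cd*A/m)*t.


D = 0.5 * 0.73 * 143^2 * 0.27 * 23.8 = 47962.93 N
a = 47962.93 / 370687 = 0.1294 m/s2
dV = 0.1294 * 51 = 6.6 m/s

6.6 m/s


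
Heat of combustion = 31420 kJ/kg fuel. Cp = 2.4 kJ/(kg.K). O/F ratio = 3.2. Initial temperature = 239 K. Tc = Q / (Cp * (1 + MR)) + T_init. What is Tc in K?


Tc = 31420 / (2.4 * (1 + 3.2)) + 239 = 3356 K

3356 K


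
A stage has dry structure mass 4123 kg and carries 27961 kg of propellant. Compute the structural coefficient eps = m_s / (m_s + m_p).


eps = 4123 / (4123 + 27961) = 0.1285

0.1285


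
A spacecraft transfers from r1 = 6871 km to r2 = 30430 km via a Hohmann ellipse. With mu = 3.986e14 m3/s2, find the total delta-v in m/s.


V1 = sqrt(mu/r1) = 7616.56 m/s
dV1 = V1*(sqrt(2*r2/(r1+r2)) - 1) = 2112.36 m/s
V2 = sqrt(mu/r2) = 3619.24 m/s
dV2 = V2*(1 - sqrt(2*r1/(r1+r2))) = 1422.48 m/s
Total dV = 3535 m/s

3535 m/s


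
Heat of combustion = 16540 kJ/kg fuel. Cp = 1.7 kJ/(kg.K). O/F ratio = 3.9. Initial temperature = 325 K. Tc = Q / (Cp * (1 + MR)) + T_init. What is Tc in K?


Tc = 16540 / (1.7 * (1 + 3.9)) + 325 = 2311 K

2311 K


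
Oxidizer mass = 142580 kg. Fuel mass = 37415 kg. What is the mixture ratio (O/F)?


MR = 142580 / 37415 = 3.81

3.81


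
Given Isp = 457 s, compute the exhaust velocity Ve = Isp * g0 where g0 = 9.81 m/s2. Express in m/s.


Ve = Isp * g0 = 457 * 9.81 = 4483.2 m/s

4483.2 m/s


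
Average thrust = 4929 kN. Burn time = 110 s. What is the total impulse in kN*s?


It = 4929 * 110 = 542190 kN*s

542190 kN*s


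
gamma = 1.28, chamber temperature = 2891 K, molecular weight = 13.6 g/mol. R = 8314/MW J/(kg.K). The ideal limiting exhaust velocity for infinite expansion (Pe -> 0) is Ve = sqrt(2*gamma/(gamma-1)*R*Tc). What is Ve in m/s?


R = 8314 / 13.6 = 611.32 J/(kg.K)
Ve = sqrt(2 * 1.28 / (1.28 - 1) * 611.32 * 2891) = 4020 m/s

4020 m/s


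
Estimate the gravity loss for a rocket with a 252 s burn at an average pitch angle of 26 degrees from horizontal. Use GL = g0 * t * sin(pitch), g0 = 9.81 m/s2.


GL = 9.81 * 252 * sin(26 deg) = 1084 m/s

1084 m/s


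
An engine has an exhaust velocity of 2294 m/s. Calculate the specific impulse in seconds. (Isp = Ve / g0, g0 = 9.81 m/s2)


Isp = Ve / g0 = 2294 / 9.81 = 233.8 s

233.8 s


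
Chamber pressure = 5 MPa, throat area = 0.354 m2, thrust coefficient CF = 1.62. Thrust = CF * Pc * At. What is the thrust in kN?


F = 1.62 * 5e6 * 0.354 = 2.8674e+06 N = 2867.4 kN

2867.4 kN


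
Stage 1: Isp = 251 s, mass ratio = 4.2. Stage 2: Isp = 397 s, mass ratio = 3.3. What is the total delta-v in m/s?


dV1 = 251 * 9.81 * ln(4.2) = 3533.6 m/s
dV2 = 397 * 9.81 * ln(3.3) = 4649.8 m/s
Total dV = 3533.6 + 4649.8 = 8183.4 m/s ~ 8183 m/s

8183 m/s


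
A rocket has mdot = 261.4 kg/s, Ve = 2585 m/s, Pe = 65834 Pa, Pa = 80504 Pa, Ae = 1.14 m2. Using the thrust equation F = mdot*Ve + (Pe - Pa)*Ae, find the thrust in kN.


F = 261.4 * 2585 + (65834 - 80504) * 1.14 = 658995.0 N = 659.0 kN

659.0 kN


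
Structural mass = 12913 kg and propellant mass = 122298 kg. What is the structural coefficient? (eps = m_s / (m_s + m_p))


eps = 12913 / (12913 + 122298) = 0.0955

0.0955


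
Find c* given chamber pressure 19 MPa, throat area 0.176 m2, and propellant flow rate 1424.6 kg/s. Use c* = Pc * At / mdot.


c* = 19e6 * 0.176 / 1424.6 = 2347 m/s

2347 m/s


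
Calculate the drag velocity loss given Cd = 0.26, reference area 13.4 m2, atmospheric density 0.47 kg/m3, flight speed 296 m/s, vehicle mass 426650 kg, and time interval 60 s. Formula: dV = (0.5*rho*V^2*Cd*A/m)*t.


D = 0.5 * 0.47 * 296^2 * 0.26 * 13.4 = 71734.72 N
a = 71734.72 / 426650 = 0.1681 m/s2
dV = 0.1681 * 60 = 10.1 m/s

10.1 m/s


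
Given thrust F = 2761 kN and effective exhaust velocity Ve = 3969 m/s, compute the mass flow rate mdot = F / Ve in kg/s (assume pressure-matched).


mdot = F / Ve = 2761000 / 3969 = 695.6 kg/s

695.6 kg/s


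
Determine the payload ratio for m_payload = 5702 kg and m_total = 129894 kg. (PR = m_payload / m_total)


PR = 5702 / 129894 = 0.0439

0.0439


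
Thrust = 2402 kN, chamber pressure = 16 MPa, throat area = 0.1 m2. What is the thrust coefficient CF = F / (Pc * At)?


CF = 2402000 / (16e6 * 0.1) = 1.5

1.5


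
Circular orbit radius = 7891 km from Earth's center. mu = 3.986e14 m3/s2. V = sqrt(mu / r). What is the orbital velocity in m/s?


V = sqrt(3.986e14 / 7891000) = 7107 m/s

7107 m/s


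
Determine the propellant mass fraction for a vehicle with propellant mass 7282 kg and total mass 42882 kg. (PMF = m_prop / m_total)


PMF = 7282 / 42882 = 0.17

0.17


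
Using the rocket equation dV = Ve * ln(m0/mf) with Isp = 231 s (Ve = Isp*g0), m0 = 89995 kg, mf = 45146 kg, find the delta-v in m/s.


Ve = 231 * 9.81 = 2266.11 m/s
dV = 2266.11 * ln(89995/45146) = 1563 m/s

1563 m/s


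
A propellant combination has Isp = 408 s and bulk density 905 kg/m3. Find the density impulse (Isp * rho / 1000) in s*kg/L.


rho*Isp = 408 * 905 / 1000 = 369 s*kg/L

369 s*kg/L


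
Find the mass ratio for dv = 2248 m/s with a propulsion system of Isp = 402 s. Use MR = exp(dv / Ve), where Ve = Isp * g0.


Ve = 402 * 9.81 = 3943.62 m/s
MR = exp(2248 / 3943.62) = 1.768

1.768


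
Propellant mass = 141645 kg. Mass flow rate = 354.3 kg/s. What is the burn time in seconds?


tb = 141645 / 354.3 = 399.8 s

399.8 s


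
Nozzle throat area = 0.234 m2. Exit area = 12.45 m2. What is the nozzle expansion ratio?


AR = 12.45 / 0.234 = 53.2

53.2


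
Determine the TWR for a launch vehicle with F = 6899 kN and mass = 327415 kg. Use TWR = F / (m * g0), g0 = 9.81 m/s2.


TWR = 6899000 / (327415 * 9.81) = 2.15

2.15


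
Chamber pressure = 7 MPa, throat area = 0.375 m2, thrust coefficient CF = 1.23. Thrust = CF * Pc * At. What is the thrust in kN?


F = 1.23 * 7e6 * 0.375 = 3.2288e+06 N = 3228.8 kN

3228.8 kN


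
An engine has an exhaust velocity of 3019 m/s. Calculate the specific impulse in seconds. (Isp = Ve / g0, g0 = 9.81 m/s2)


Isp = Ve / g0 = 3019 / 9.81 = 307.7 s

307.7 s


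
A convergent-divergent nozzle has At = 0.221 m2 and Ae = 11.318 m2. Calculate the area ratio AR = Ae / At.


AR = 11.318 / 0.221 = 51.2

51.2


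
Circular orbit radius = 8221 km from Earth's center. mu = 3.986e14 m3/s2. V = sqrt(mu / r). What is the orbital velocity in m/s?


V = sqrt(3.986e14 / 8221000) = 6963 m/s

6963 m/s


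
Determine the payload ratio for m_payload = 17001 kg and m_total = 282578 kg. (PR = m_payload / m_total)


PR = 17001 / 282578 = 0.0602

0.0602


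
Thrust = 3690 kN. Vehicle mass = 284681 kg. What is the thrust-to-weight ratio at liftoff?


TWR = 3690000 / (284681 * 9.81) = 1.32

1.32


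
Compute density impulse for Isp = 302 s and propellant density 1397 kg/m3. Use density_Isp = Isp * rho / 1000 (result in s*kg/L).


rho*Isp = 302 * 1397 / 1000 = 422 s*kg/L

422 s*kg/L


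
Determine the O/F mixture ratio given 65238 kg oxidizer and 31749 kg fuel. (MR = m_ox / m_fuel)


MR = 65238 / 31749 = 2.05

2.05


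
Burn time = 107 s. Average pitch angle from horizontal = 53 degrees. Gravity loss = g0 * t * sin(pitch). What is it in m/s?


GL = 9.81 * 107 * sin(53 deg) = 838 m/s

838 m/s


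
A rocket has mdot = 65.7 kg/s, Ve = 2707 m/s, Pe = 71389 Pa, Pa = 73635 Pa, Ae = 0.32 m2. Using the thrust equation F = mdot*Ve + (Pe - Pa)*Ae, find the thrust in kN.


F = 65.7 * 2707 + (71389 - 73635) * 0.32 = 177131.0 N = 177.1 kN

177.1 kN


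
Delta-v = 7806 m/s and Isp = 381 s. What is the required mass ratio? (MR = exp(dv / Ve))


Ve = 381 * 9.81 = 3737.61 m/s
MR = exp(7806 / 3737.61) = 8.073

8.073


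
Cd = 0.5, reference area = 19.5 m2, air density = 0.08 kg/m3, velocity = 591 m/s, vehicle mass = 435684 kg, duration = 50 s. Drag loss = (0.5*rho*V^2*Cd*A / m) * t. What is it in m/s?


D = 0.5 * 0.08 * 591^2 * 0.5 * 19.5 = 136219.59 N
a = 136219.59 / 435684 = 0.3127 m/s2
dV = 0.3127 * 50 = 15.6 m/s

15.6 m/s


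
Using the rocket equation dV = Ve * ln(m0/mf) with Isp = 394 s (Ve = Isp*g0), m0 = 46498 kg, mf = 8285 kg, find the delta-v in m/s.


Ve = 394 * 9.81 = 3865.14 m/s
dV = 3865.14 * ln(46498/8285) = 6667 m/s

6667 m/s


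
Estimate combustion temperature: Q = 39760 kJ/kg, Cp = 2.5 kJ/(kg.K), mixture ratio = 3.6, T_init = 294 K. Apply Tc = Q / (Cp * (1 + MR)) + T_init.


Tc = 39760 / (2.5 * (1 + 3.6)) + 294 = 3751 K

3751 K


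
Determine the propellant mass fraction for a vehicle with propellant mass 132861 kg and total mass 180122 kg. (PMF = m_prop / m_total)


PMF = 132861 / 180122 = 0.738

0.738


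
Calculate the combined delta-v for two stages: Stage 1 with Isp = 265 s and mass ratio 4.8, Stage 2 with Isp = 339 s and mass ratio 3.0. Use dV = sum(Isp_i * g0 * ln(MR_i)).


dV1 = 265 * 9.81 * ln(4.8) = 4077.9 m/s
dV2 = 339 * 9.81 * ln(3.0) = 3653.5 m/s
Total dV = 4077.9 + 3653.5 = 7731.4 m/s ~ 7731 m/s

7731 m/s


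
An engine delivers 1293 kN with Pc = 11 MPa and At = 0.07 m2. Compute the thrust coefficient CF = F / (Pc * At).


CF = 1293000 / (11e6 * 0.07) = 1.68

1.68


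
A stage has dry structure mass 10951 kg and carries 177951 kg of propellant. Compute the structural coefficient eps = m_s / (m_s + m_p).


eps = 10951 / (10951 + 177951) = 0.058

0.058


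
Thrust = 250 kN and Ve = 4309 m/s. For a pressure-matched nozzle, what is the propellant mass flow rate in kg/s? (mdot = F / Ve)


mdot = F / Ve = 250000 / 4309 = 58.0 kg/s

58.0 kg/s


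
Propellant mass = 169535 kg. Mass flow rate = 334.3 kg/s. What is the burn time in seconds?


tb = 169535 / 334.3 = 507.1 s

507.1 s


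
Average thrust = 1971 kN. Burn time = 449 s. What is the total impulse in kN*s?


It = 1971 * 449 = 884979 kN*s

884979 kN*s


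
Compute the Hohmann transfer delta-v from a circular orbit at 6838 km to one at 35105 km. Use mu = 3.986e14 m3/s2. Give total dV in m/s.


V1 = sqrt(mu/r1) = 7634.91 m/s
dV1 = V1*(sqrt(2*r2/(r1+r2)) - 1) = 2243.2 m/s
V2 = sqrt(mu/r2) = 3369.65 m/s
dV2 = V2*(1 - sqrt(2*r1/(r1+r2))) = 1445.52 m/s
Total dV = 3689 m/s

3689 m/s


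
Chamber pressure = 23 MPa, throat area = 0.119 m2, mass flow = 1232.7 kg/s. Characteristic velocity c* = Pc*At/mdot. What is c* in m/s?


c* = 23e6 * 0.119 / 1232.7 = 2220 m/s

2220 m/s


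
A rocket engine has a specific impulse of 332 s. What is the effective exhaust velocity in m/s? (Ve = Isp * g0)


Ve = Isp * g0 = 332 * 9.81 = 3256.9 m/s

3256.9 m/s


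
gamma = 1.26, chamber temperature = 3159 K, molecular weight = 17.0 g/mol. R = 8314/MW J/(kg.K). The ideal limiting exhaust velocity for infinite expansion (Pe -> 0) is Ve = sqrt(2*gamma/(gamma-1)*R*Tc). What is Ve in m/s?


R = 8314 / 17.0 = 489.06 J/(kg.K)
Ve = sqrt(2 * 1.26 / (1.26 - 1) * 489.06 * 3159) = 3870 m/s

3870 m/s


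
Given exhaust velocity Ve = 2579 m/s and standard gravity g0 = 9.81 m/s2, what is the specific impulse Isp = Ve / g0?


Isp = Ve / g0 = 2579 / 9.81 = 262.9 s

262.9 s


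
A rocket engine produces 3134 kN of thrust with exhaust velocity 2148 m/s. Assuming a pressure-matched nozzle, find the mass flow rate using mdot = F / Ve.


mdot = F / Ve = 3134000 / 2148 = 1459.0 kg/s

1459.0 kg/s


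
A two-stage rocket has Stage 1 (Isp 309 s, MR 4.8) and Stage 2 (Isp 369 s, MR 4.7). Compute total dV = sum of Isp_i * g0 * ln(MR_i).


dV1 = 309 * 9.81 * ln(4.8) = 4754.9 m/s
dV2 = 369 * 9.81 * ln(4.7) = 5602.0 m/s
Total dV = 4754.9 + 5602.0 = 10356.9 m/s ~ 10357 m/s

10357 m/s


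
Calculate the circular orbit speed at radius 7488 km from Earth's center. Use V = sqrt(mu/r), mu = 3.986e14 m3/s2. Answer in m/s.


V = sqrt(3.986e14 / 7488000) = 7296 m/s

7296 m/s


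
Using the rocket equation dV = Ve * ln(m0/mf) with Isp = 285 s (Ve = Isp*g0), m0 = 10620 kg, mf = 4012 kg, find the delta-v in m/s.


Ve = 285 * 9.81 = 2795.85 m/s
dV = 2795.85 * ln(10620/4012) = 2722 m/s

2722 m/s


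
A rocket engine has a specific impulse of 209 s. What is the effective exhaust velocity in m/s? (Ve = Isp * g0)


Ve = Isp * g0 = 209 * 9.81 = 2050.3 m/s

2050.3 m/s


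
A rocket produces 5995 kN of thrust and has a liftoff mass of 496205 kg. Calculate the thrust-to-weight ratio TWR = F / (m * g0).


TWR = 5995000 / (496205 * 9.81) = 1.23

1.23


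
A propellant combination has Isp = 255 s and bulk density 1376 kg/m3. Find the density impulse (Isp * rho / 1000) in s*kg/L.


rho*Isp = 255 * 1376 / 1000 = 351 s*kg/L

351 s*kg/L


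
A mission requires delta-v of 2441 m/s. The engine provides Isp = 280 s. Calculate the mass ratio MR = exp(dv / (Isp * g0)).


Ve = 280 * 9.81 = 2746.8 m/s
MR = exp(2441 / 2746.8) = 2.432

2.432


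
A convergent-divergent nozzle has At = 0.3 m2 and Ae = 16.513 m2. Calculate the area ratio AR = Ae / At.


AR = 16.513 / 0.3 = 55.0

55.0


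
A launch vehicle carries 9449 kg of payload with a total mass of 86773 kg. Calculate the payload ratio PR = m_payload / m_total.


PR = 9449 / 86773 = 0.1089

0.1089


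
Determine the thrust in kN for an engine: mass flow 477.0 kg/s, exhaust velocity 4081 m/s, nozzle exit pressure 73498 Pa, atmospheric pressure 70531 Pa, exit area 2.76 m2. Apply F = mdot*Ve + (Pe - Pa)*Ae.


F = 477.0 * 4081 + (73498 - 70531) * 2.76 = 1.9548e+06 N = 1954.8 kN

1954.8 kN


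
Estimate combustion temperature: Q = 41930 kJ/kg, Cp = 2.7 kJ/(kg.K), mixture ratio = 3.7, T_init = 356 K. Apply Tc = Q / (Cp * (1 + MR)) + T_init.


Tc = 41930 / (2.7 * (1 + 3.7)) + 356 = 3660 K

3660 K


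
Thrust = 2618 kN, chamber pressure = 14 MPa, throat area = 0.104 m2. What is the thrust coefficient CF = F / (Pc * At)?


CF = 2618000 / (14e6 * 0.104) = 1.8

1.8


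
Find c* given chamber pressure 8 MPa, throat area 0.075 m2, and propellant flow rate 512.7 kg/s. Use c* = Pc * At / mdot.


c* = 8e6 * 0.075 / 512.7 = 1170 m/s

1170 m/s


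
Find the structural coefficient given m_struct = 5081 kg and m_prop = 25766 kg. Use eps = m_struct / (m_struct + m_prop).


eps = 5081 / (5081 + 25766) = 0.1647

0.1647


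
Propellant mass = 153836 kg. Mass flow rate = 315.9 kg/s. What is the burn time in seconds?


tb = 153836 / 315.9 = 487.0 s

487.0 s


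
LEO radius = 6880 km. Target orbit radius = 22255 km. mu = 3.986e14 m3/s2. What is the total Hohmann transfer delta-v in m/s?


V1 = sqrt(mu/r1) = 7611.57 m/s
dV1 = V1*(sqrt(2*r2/(r1+r2)) - 1) = 1796.39 m/s
V2 = sqrt(mu/r2) = 4232.09 m/s
dV2 = V2*(1 - sqrt(2*r1/(r1+r2))) = 1323.67 m/s
Total dV = 3120 m/s

3120 m/s


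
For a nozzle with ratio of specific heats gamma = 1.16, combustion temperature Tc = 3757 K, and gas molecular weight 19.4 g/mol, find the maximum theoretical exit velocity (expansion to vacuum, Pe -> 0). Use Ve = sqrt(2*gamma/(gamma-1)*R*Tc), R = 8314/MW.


R = 8314 / 19.4 = 428.56 J/(kg.K)
Ve = sqrt(2 * 1.16 / (1.16 - 1) * 428.56 * 3757) = 4832 m/s

4832 m/s


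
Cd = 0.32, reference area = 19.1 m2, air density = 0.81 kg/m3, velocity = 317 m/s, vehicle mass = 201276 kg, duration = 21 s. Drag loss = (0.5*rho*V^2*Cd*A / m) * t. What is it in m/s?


D = 0.5 * 0.81 * 317^2 * 0.32 * 19.1 = 248746.45 N
a = 248746.45 / 201276 = 1.2358 m/s2
dV = 1.2358 * 21 = 26.0 m/s

26.0 m/s


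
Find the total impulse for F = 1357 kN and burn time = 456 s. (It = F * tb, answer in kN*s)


It = 1357 * 456 = 618792 kN*s

618792 kN*s


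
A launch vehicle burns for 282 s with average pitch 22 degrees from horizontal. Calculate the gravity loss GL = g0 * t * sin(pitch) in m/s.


GL = 9.81 * 282 * sin(22 deg) = 1036 m/s

1036 m/s


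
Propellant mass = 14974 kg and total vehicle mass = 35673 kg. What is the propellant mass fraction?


PMF = 14974 / 35673 = 0.42

0.42


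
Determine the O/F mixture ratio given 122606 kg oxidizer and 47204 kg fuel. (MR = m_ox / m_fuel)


MR = 122606 / 47204 = 2.6

2.6


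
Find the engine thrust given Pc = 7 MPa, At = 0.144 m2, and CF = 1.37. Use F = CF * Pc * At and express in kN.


F = 1.37 * 7e6 * 0.144 = 1.3810e+06 N = 1381.0 kN

1381.0 kN


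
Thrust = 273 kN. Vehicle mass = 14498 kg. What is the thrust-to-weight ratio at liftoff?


TWR = 273000 / (14498 * 9.81) = 1.92

1.92


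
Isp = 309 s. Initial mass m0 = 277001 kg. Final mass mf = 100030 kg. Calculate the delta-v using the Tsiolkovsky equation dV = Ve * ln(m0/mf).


Ve = 309 * 9.81 = 3031.29 m/s
dV = 3031.29 * ln(277001/100030) = 3088 m/s

3088 m/s


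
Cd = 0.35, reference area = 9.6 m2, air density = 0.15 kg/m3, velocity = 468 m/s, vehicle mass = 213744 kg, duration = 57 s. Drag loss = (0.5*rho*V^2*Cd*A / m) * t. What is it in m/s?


D = 0.5 * 0.15 * 468^2 * 0.35 * 9.6 = 55194.05 N
a = 55194.05 / 213744 = 0.2582 m/s2
dV = 0.2582 * 57 = 14.7 m/s

14.7 m/s


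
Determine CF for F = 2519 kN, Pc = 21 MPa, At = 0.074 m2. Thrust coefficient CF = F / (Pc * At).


CF = 2519000 / (21e6 * 0.074) = 1.62

1.62


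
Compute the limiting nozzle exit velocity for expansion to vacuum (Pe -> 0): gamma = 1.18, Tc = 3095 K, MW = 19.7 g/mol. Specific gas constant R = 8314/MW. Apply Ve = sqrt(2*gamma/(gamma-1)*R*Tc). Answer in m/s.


R = 8314 / 19.7 = 422.03 J/(kg.K)
Ve = sqrt(2 * 1.18 / (1.18 - 1) * 422.03 * 3095) = 4138 m/s

4138 m/s


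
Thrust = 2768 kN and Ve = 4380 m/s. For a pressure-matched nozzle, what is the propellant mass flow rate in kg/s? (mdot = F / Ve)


mdot = F / Ve = 2768000 / 4380 = 632.0 kg/s

632.0 kg/s


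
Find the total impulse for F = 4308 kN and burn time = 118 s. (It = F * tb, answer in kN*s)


It = 4308 * 118 = 508344 kN*s

508344 kN*s


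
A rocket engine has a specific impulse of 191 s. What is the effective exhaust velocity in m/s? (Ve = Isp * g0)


Ve = Isp * g0 = 191 * 9.81 = 1873.7 m/s

1873.7 m/s


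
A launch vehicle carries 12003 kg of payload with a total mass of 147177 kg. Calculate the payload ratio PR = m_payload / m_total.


PR = 12003 / 147177 = 0.0816

0.0816


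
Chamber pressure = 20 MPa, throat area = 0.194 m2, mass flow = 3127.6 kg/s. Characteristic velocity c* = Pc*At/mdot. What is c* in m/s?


c* = 20e6 * 0.194 / 3127.6 = 1241 m/s

1241 m/s


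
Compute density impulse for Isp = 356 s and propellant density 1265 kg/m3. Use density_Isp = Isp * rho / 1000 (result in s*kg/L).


rho*Isp = 356 * 1265 / 1000 = 450 s*kg/L

450 s*kg/L


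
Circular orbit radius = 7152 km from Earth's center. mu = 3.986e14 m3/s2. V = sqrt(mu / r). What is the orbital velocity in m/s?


V = sqrt(3.986e14 / 7152000) = 7465 m/s

7465 m/s


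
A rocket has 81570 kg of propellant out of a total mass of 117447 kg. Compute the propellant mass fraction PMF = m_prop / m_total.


PMF = 81570 / 117447 = 0.695

0.695


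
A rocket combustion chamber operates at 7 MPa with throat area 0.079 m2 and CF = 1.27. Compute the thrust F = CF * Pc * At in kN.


F = 1.27 * 7e6 * 0.079 = 702310.0 N = 702.3 kN

702.3 kN


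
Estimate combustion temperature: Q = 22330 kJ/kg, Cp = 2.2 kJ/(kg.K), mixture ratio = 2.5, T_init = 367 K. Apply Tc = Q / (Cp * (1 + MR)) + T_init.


Tc = 22330 / (2.2 * (1 + 2.5)) + 367 = 3267 K

3267 K


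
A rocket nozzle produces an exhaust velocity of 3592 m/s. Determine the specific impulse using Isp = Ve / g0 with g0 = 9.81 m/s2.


Isp = Ve / g0 = 3592 / 9.81 = 366.2 s

366.2 s


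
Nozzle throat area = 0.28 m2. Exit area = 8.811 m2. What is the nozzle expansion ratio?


AR = 8.811 / 0.28 = 31.5

31.5


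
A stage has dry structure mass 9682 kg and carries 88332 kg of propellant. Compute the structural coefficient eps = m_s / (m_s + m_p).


eps = 9682 / (9682 + 88332) = 0.0988

0.0988


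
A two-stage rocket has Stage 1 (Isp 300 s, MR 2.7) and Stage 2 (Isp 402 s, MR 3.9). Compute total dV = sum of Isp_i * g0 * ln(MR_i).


dV1 = 300 * 9.81 * ln(2.7) = 2923.1 m/s
dV2 = 402 * 9.81 * ln(3.9) = 5367.2 m/s
Total dV = 2923.1 + 5367.2 = 8290.3 m/s ~ 8290 m/s

8290 m/s


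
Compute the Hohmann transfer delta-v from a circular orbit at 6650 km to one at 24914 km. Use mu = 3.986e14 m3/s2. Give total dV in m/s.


V1 = sqrt(mu/r1) = 7742.08 m/s
dV1 = V1*(sqrt(2*r2/(r1+r2)) - 1) = 1985.36 m/s
V2 = sqrt(mu/r2) = 3999.88 m/s
dV2 = V2*(1 - sqrt(2*r1/(r1+r2))) = 1403.45 m/s
Total dV = 3389 m/s

3389 m/s


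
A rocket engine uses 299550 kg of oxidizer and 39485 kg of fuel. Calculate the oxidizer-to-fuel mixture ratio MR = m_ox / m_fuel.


MR = 299550 / 39485 = 7.59

7.59


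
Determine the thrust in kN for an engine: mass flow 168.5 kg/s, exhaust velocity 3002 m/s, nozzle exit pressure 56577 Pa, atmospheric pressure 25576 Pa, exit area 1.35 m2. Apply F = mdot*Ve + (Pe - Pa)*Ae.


F = 168.5 * 3002 + (56577 - 25576) * 1.35 = 547688.0 N = 547.7 kN

547.7 kN


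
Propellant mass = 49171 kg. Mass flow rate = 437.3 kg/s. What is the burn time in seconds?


tb = 49171 / 437.3 = 112.4 s

112.4 s


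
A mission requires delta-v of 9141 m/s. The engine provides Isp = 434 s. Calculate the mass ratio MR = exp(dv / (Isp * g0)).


Ve = 434 * 9.81 = 4257.54 m/s
MR = exp(9141 / 4257.54) = 8.559

8.559


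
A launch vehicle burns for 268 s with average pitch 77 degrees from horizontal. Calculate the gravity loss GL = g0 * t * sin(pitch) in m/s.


GL = 9.81 * 268 * sin(77 deg) = 2562 m/s

2562 m/s


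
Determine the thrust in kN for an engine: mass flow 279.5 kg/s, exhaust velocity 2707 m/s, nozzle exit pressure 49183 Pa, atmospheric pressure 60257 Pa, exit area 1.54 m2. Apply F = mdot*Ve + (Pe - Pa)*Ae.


F = 279.5 * 2707 + (49183 - 60257) * 1.54 = 739553.0 N = 739.6 kN

739.6 kN


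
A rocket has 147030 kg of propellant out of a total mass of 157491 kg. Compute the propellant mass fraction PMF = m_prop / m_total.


PMF = 147030 / 157491 = 0.934

0.934


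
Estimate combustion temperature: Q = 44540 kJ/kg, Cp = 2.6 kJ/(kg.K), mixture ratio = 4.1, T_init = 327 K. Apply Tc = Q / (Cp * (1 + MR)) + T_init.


Tc = 44540 / (2.6 * (1 + 4.1)) + 327 = 3686 K

3686 K


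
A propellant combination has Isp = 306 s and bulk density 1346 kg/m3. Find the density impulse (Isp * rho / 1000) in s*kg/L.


rho*Isp = 306 * 1346 / 1000 = 412 s*kg/L

412 s*kg/L
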